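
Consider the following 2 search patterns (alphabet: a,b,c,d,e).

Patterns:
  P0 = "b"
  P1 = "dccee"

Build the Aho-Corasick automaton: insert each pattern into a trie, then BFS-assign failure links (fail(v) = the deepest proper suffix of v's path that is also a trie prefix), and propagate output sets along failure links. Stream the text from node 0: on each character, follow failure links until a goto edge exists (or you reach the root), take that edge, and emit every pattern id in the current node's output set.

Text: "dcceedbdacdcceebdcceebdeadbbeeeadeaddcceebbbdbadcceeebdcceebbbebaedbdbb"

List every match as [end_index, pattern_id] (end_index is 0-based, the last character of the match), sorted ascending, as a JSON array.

Build automaton:
Trie (insert patterns):
  0='ε' goto b→1 d→2
  1='b' goto ·  [P0 ends]
  2='d' goto c→3
  3='dc' goto c→4
  4='dcc' goto e→5
  5='dcce' goto e→6
  6='dccee' goto ·  [P1 ends]

Failure links (BFS by depth):
  fail(1) 'b': from fail(0)=0 chase 'b': 0 ⇒ 0;  out={0}∪out(0)={0}
  fail(2) 'd': from fail(0)=0 chase 'd': 0 ⇒ 0;  out=∅∪out(0)=∅
  fail(3) 'dc': from fail(2)=0 chase 'c': 0 ⇒ 0;  out=∅∪out(0)=∅
  fail(4) 'dcc': from fail(3)=0 chase 'c': 0 ⇒ 0;  out=∅∪out(0)=∅
  fail(5) 'dcce': from fail(4)=0 chase 'e': 0 ⇒ 0;  out=∅∪out(0)=∅
  fail(6) 'dccee': from fail(5)=0 chase 'e': 0 ⇒ 0;  out={1}∪out(0)={1}

Scan:
i=0 'd': node 0→2
i=1 'c': node 2→3
i=2 'c': node 3→4
i=3 'e': node 4→5
i=4 'e': node 5→6  emit P1@[0:4]
i=5 'd': node 6→2 (via fail)
i=6 'b': node 2→1 (via fail)  emit P0@[6:6]
i=7 'd': node 1→2 (via fail)
i=8 'a': node 2→0 (via fail)
i=9 'c': node 0→0
i=10 'd': node 0→2
i=11 'c': node 2→3
i=12 'c': node 3→4
i=13 'e': node 4→5
i=14 'e': node 5→6  emit P1@[10:14]
i=15 'b': node 6→1 (via fail)  emit P0@[15:15]
i=16 'd': node 1→2 (via fail)
i=17 'c': node 2→3
i=18 'c': node 3→4
i=19 'e': node 4→5
i=20 'e': node 5→6  emit P1@[16:20]
i=21 'b': node 6→1 (via fail)  emit P0@[21:21]
i=22 'd': node 1→2 (via fail)
i=23 'e': node 2→0 (via fail)
i=24 'a': node 0→0
i=25 'd': node 0→2
i=26 'b': node 2→1 (via fail)  emit P0@[26:26]
i=27 'b': node 1→1 (via fail)  emit P0@[27:27]
i=28 'e': node 1→0 (via fail)
i=29 'e': node 0→0
i=30 'e': node 0→0
i=31 'a': node 0→0
i=32 'd': node 0→2
i=33 'e': node 2→0 (via fail)
i=34 'a': node 0→0
i=35 'd': node 0→2
i=36 'd': node 2→2 (via fail)
i=37 'c': node 2→3
i=38 'c': node 3→4
i=39 'e': node 4→5
i=40 'e': node 5→6  emit P1@[36:40]
i=41 'b': node 6→1 (via fail)  emit P0@[41:41]
i=42 'b': node 1→1 (via fail)  emit P0@[42:42]
i=43 'b': node 1→1 (via fail)  emit P0@[43:43]
i=44 'd': node 1→2 (via fail)
i=45 'b': node 2→1 (via fail)  emit P0@[45:45]
i=46 'a': node 1→0 (via fail)
i=47 'd': node 0→2
i=48 'c': node 2→3
i=49 'c': node 3→4
i=50 'e': node 4→5
i=51 'e': node 5→6  emit P1@[47:51]
i=52 'e': node 6→0 (via fail)
i=53 'b': node 0→1  emit P0@[53:53]
i=54 'd': node 1→2 (via fail)
i=55 'c': node 2→3
i=56 'c': node 3→4
i=57 'e': node 4→5
i=58 'e': node 5→6  emit P1@[54:58]
i=59 'b': node 6→1 (via fail)  emit P0@[59:59]
i=60 'b': node 1→1 (via fail)  emit P0@[60:60]
i=61 'b': node 1→1 (via fail)  emit P0@[61:61]
i=62 'e': node 1→0 (via fail)
i=63 'b': node 0→1  emit P0@[63:63]
i=64 'a': node 1→0 (via fail)
i=65 'e': node 0→0
i=66 'd': node 0→2
i=67 'b': node 2→1 (via fail)  emit P0@[67:67]
i=68 'd': node 1→2 (via fail)
i=69 'b': node 2→1 (via fail)  emit P0@[69:69]
i=70 'b': node 1→1 (via fail)  emit P0@[70:70]

Matches: [[4,1],[6,0],[14,1],[15,0],[20,1],[21,0],[26,0],[27,0],[40,1],[41,0],[42,0],[43,0],[45,0],[51,1],[53,0],[58,1],[59,0],[60,0],[61,0],[63,0],[67,0],[69,0],[70,0]]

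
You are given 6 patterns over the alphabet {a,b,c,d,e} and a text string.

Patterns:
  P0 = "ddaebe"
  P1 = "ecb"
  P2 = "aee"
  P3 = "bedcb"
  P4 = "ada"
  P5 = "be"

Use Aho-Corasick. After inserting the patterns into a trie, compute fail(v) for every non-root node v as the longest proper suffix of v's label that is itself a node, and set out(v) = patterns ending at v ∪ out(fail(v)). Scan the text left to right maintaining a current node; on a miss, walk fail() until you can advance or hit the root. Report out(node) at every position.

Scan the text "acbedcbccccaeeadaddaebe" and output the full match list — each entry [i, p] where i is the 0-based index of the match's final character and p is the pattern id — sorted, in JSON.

Build automaton:
Trie nodes:
  n0 'ε': a→10 b→13 d→1 e→7
  n1 'd': d→2
  n2 'dd': a→3
  n3 'dda': e→4
  n4 'ddae': b→5
  n5 'ddaeb': e→6
  n6 'ddaebe': ·  [P0 ends]
  n7 'e': c→8
  n8 'ec': b→9
  n9 'ecb': ·  [P1 ends]
  n10 'a': d→18 e→11
  n11 'ae': e→12
  n12 'aee': ·  [P2 ends]
  n13 'b': e→14
  n14 'be': d→15  [P5 ends]
  n15 'bed': c→16
  n16 'bedc': b→17
  n17 'bedcb': ·  [P3 ends]
  n18 'ad': a→19
  n19 'ada': ·  [P4 ends]

Failure links (BFS by depth):
  fail(1) 'd': from fail(0)=0 chase 'd': 0 ⇒ 0;  out=∅∪out(0)=∅
  fail(7) 'e': from fail(0)=0 chase 'e': 0 ⇒ 0;  out=∅∪out(0)=∅
  fail(10) 'a': from fail(0)=0 chase 'a': 0 ⇒ 0;  out=∅∪out(0)=∅
  fail(13) 'b': from fail(0)=0 chase 'b': 0 ⇒ 0;  out=∅∪out(0)=∅
  fail(2) 'dd': from fail(1)=0 chase 'd': 0 ⇒ 1;  out=∅∪out(1)=∅
  fail(8) 'ec': from fail(7)=0 chase 'c': 0 ⇒ 0;  out=∅∪out(0)=∅
  fail(11) 'ae': from fail(10)=0 chase 'e': 0 ⇒ 7;  out=∅∪out(7)=∅
  fail(14) 'be': from fail(13)=0 chase 'e': 0 ⇒ 7;  out={5}∪out(7)={5}
  fail(18) 'ad': from fail(10)=0 chase 'd': 0 ⇒ 1;  out=∅∪out(1)=∅
  fail(3) 'dda': from fail(2)=1 chase 'a': 1→0 ⇒ 10;  out=∅∪out(10)=∅
  fail(9) 'ecb': from fail(8)=0 chase 'b': 0 ⇒ 13;  out={1}∪out(13)={1}
  fail(12) 'aee': from fail(11)=7 chase 'e': 7→0 ⇒ 7;  out={2}∪out(7)={2}
  fail(15) 'bed': from fail(14)=7 chase 'd': 7→0 ⇒ 1;  out=∅∪out(1)=∅
  fail(19) 'ada': from fail(18)=1 chase 'a': 1→0 ⇒ 10;  out={4}∪out(10)={4}
  fail(4) 'ddae': from fail(3)=10 chase 'e': 10 ⇒ 11;  out=∅∪out(11)=∅
  fail(16) 'bedc': from fail(15)=1 chase 'c': 1→0 ⇒ 0;  out=∅∪out(0)=∅
  fail(5) 'ddaeb': from fail(4)=11 chase 'b': 11→7→0 ⇒ 13;  out=∅∪out(13)=∅
  fail(17) 'bedcb': from fail(16)=0 chase 'b': 0 ⇒ 13;  out={3}∪out(13)={3}
  fail(6) 'ddaebe': from fail(5)=13 chase 'e': 13 ⇒ 14;  out={0}∪out(14)={0,5}

Run:
[0] read 'a'  n0⇒n10
[1] read 'c'  n10⇒n0 (via fail)
[2] read 'b'  n0⇒n13
[3] read 'e'  n13⇒n14  → match P5@[2:3]
[4] read 'd'  n14⇒n15
[5] read 'c'  n15⇒n16
[6] read 'b'  n16⇒n17  → match P3@[2:6]
[7] read 'c'  n17⇒n0 (via fail)
[8] read 'c'  n0⇒n0
[9] read 'c'  n0⇒n0
[10] read 'c'  n0⇒n0
[11] read 'a'  n0⇒n10
[12] read 'e'  n10⇒n11
[13] read 'e'  n11⇒n12  → match P2@[11:13]
[14] read 'a'  n12⇒n10 (via fail)
[15] read 'd'  n10⇒n18
[16] read 'a'  n18⇒n19  → match P4@[14:16]
[17] read 'd'  n19⇒n18 (via fail)
[18] read 'd'  n18⇒n2 (via fail)
[19] read 'a'  n2⇒n3
[20] read 'e'  n3⇒n4
[21] read 'b'  n4⇒n5
[22] read 'e'  n5⇒n6  → match P0@[17:22],P5@[21:22]

Matches: [[3,5],[6,3],[13,2],[16,4],[22,0],[22,5]]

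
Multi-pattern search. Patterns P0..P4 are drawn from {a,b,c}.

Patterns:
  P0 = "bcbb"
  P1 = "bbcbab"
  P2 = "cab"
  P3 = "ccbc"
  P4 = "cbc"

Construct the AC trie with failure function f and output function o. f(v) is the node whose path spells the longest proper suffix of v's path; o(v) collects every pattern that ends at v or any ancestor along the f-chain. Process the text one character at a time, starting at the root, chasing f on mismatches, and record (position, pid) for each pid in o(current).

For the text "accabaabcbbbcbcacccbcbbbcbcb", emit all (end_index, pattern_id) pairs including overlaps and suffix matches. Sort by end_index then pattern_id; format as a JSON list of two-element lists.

Construct AC machine:
Trie nodes:
  n0 'ε': b→1 c→10
  n1 'b': b→5 c→2
  n2 'bc': b→3
  n3 'bcb': b→4
  n4 'bcbb': ·  ←P0
  n5 'bb': c→6
  n6 'bbc': b→7
  n7 'bbcb': a→8
  n8 'bbcba': b→9
  n9 'bbcbab': ·  ←P1
  n10 'c': a→11 b→16 c→13
  n11 'ca': b→12
  n12 'cab': ·  ←P2
  n13 'cc': b→14
  n14 'ccb': c→15
  n15 'ccbc': ·  ←P3
  n16 'cb': c→17
  n17 'cbc': ·  ←P4

BFS fail/out derivation:
  n1('b'): parent n0 fail=0; on 'b' 0 → fail=0;  out ∅∪∅=∅
  n10('c'): parent n0 fail=0; on 'c' 0 → fail=0;  out ∅∪∅=∅
  n2('bc'): parent n1 fail=0; on 'c' 0 → fail=10;  out ∅∪∅=∅
  n5('bb'): parent n1 fail=0; on 'b' 0 → fail=1;  out ∅∪∅=∅
  n11('ca'): parent n10 fail=0; on 'a' 0 → fail=0;  out ∅∪∅=∅
  n13('cc'): parent n10 fail=0; on 'c' 0 → fail=10;  out ∅∪∅=∅
  n16('cb'): parent n10 fail=0; on 'b' 0 → fail=1;  out ∅∪∅=∅
  n3('bcb'): parent n2 fail=10; on 'b' 10 → fail=16;  out ∅∪∅=∅
  n6('bbc'): parent n5 fail=1; on 'c' 1 → fail=2;  out ∅∪∅=∅
  n12('cab'): parent n11 fail=0; on 'b' 0 → fail=1;  out {2}∪∅={2}
  n14('ccb'): parent n13 fail=10; on 'b' 10 → fail=16;  out ∅∪∅=∅
  n17('cbc'): parent n16 fail=1; on 'c' 1 → fail=2;  out {4}∪∅={4}
  n4('bcbb'): parent n3 fail=16; on 'b' 16→1 → fail=5;  out {0}∪∅={0}
  n7('bbcb'): parent n6 fail=2; on 'b' 2 → fail=3;  out ∅∪∅=∅
  n15('ccbc'): parent n14 fail=16; on 'c' 16 → fail=17;  out {3}∪{4}={3,4}
  n8('bbcba'): parent n7 fail=3; on 'a' 3→16→1→0 → fail=0;  out ∅∪∅=∅
  n9('bbcbab'): parent n8 fail=0; on 'b' 0 → fail=1;  out {1}∪∅={1}

Text stream:
i=0 'a': node 0→0
i=1 'c': node 0→10
i=2 'c': node 10→13
i=3 'a': node 13→11 (fail-walked)
i=4 'b': node 11→12  emit P2@[2:4]
i=5 'a': node 12→0 (fail-walked)
i=6 'a': node 0→0
i=7 'b': node 0→1
i=8 'c': node 1→2
i=9 'b': node 2→3
i=10 'b': node 3→4  emit P0@[7:10]
i=11 'b': node 4→5 (fail-walked)
i=12 'c': node 5→6
i=13 'b': node 6→7
i=14 'c': node 7→17 (fail-walked)  emit P4@[12:14]
i=15 'a': node 17→11 (fail-walked)
i=16 'c': node 11→10 (fail-walked)
i=17 'c': node 10→13
i=18 'c': node 13→13 (fail-walked)
i=19 'b': node 13→14
i=20 'c': node 14→15  emit P3@[17:20],P4@[18:20]
i=21 'b': node 15→3 (fail-walked)
i=22 'b': node 3→4  emit P0@[19:22]
i=23 'b': node 4→5 (fail-walked)
i=24 'c': node 5→6
i=25 'b': node 6→7
i=26 'c': node 7→17 (fail-walked)  emit P4@[24:26]
i=27 'b': node 17→3 (fail-walked)

Matches: [[4,2],[10,0],[14,4],[20,3],[20,4],[22,0],[26,4]]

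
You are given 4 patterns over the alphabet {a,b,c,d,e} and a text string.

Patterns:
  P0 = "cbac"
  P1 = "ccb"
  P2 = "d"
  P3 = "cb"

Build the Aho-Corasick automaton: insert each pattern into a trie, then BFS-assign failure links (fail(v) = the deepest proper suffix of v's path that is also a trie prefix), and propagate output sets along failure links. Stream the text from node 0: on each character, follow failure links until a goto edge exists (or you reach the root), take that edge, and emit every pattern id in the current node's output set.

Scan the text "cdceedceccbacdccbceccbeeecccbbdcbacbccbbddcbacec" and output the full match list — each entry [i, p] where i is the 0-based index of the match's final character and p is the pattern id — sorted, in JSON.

Build automaton:
Trie (insert patterns):
  n0 'ε': c→1 d→7
  n1 'c': b→2 c→5
  n2 'cb': a→3  [P3 ends]
  n3 'cba': c→4
  n4 'cbac': ·  [P0 ends]
  n5 'cc': b→6
  n6 'ccb': ·  [P1 ends]
  n7 'd': ·  [P2 ends]

Failure links (BFS by depth):
  n1('c'): parent n0 fail=0; on 'c' 0 → fail=0;  out ∅∪∅=∅
  n7('d'): parent n0 fail=0; on 'd' 0 → fail=0;  out {2}∪∅={2}
  n2('cb'): parent n1 fail=0; on 'b' 0 → fail=0;  out {3}∪∅={3}
  n5('cc'): parent n1 fail=0; on 'c' 0 → fail=1;  out ∅∪∅=∅
  n3('cba'): parent n2 fail=0; on 'a' 0 → fail=0;  out ∅∪∅=∅
  n6('ccb'): parent n5 fail=1; on 'b' 1 → fail=2;  out {1}∪{3}={1,3}
  n4('cbac'): parent n3 fail=0; on 'c' 0 → fail=1;  out {0}∪∅={0}

Scan:
pos 0 'c': at 1
pos 1 'd': at 7 (fail-walked)  → match P2@[1:1]
pos 2 'c': at 1 (fail-walked)
pos 3 'e': at 0 (fail-walked)
pos 4 'e': at 0
pos 5 'd': at 7  → match P2@[5:5]
pos 6 'c': at 1 (fail-walked)
pos 7 'e': at 0 (fail-walked)
pos 8 'c': at 1
pos 9 'c': at 5
pos 10 'b': at 6  → match P1@[8:10],P3@[9:10]
pos 11 'a': at 3 (fail-walked)
pos 12 'c': at 4  → match P0@[9:12]
pos 13 'd': at 7 (fail-walked)  → match P2@[13:13]
pos 14 'c': at 1 (fail-walked)
pos 15 'c': at 5
pos 16 'b': at 6  → match P1@[14:16],P3@[15:16]
pos 17 'c': at 1 (fail-walked)
pos 18 'e': at 0 (fail-walked)
pos 19 'c': at 1
pos 20 'c': at 5
pos 21 'b': at 6  → match P1@[19:21],P3@[20:21]
pos 22 'e': at 0 (fail-walked)
pos 23 'e': at 0
pos 24 'e': at 0
pos 25 'c': at 1
pos 26 'c': at 5
pos 27 'c': at 5 (fail-walked)
pos 28 'b': at 6  → match P1@[26:28],P3@[27:28]
pos 29 'b': at 0 (fail-walked)
pos 30 'd': at 7  → match P2@[30:30]
pos 31 'c': at 1 (fail-walked)
pos 32 'b': at 2  → match P3@[31:32]
pos 33 'a': at 3
pos 34 'c': at 4  → match P0@[31:34]
pos 35 'b': at 2 (fail-walked)  → match P3@[34:35]
pos 36 'c': at 1 (fail-walked)
pos 37 'c': at 5
pos 38 'b': at 6  → match P1@[36:38],P3@[37:38]
pos 39 'b': at 0 (fail-walked)
pos 40 'd': at 7  → match P2@[40:40]
pos 41 'd': at 7 (fail-walked)  → match P2@[41:41]
pos 42 'c': at 1 (fail-walked)
pos 43 'b': at 2  → match P3@[42:43]
pos 44 'a': at 3
pos 45 'c': at 4  → match P0@[42:45]
pos 46 'e': at 0 (fail-walked)
pos 47 'c': at 1

Matches: [[1,2],[5,2],[10,1],[10,3],[12,0],[13,2],[16,1],[16,3],[21,1],[21,3],[28,1],[28,3],[30,2],[32,3],[34,0],[35,3],[38,1],[38,3],[40,2],[41,2],[43,3],[45,0]]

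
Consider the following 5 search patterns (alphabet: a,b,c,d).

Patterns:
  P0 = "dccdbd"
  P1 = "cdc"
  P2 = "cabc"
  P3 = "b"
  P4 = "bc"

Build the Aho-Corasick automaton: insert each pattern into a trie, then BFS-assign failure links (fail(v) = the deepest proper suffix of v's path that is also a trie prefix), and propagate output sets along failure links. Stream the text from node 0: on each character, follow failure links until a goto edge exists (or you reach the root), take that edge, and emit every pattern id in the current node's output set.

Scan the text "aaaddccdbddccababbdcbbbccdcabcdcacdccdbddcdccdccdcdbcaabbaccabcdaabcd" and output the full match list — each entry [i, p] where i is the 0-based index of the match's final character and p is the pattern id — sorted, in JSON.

Build automaton:
Trie nodes:
  n0 'ε': b→13 c→7 d→1
  n1 'd': c→2
  n2 'dc': c→3
  n3 'dcc': d→4
  n4 'dccd': b→5
  n5 'dccdb': d→6
  n6 'dccdbd': ·  ←P0
  n7 'c': a→10 d→8
  n8 'cd': c→9
  n9 'cdc': ·  ←P1
  n10 'ca': b→11
  n11 'cab': c→12
  n12 'cabc': ·  ←P2
  n13 'b': c→14  ←P3
  n14 'bc': ·  ←P4

Failure links (BFS by depth):
  n1('d'): parent n0 fail=0; on 'd' 0 → fail=0;  out ∅∪∅=∅
  n7('c'): parent n0 fail=0; on 'c' 0 → fail=0;  out ∅∪∅=∅
  n13('b'): parent n0 fail=0; on 'b' 0 → fail=0;  out {3}∪∅={3}
  n2('dc'): parent n1 fail=0; on 'c' 0 → fail=7;  out ∅∪∅=∅
  n8('cd'): parent n7 fail=0; on 'd' 0 → fail=1;  out ∅∪∅=∅
  n10('ca'): parent n7 fail=0; on 'a' 0 → fail=0;  out ∅∪∅=∅
  n14('bc'): parent n13 fail=0; on 'c' 0 → fail=7;  out {4}∪∅={4}
  n3('dcc'): parent n2 fail=7; on 'c' 7→0 → fail=7;  out ∅∪∅=∅
  n9('cdc'): parent n8 fail=1; on 'c' 1 → fail=2;  out {1}∪∅={1}
  n11('cab'): parent n10 fail=0; on 'b' 0 → fail=13;  out ∅∪{3}={3}
  n4('dccd'): parent n3 fail=7; on 'd' 7 → fail=8;  out ∅∪∅=∅
  n12('cabc'): parent n11 fail=13; on 'c' 13 → fail=14;  out {2}∪{4}={2,4}
  n5('dccdb'): parent n4 fail=8; on 'b' 8→1→0 → fail=13;  out ∅∪{3}={3}
  n6('dccdbd'): parent n5 fail=13; on 'd' 13→0 → fail=1;  out {0}∪∅={0}

Scan:
pos 0 'a': at 0
pos 1 'a': at 0
pos 2 'a': at 0
pos 3 'd': at 1
pos 4 'd': at 1 ·f
pos 5 'c': at 2
pos 6 'c': at 3
pos 7 'd': at 4
pos 8 'b': at 5  → match P3@[8:8]
pos 9 'd': at 6  → match P0@[4:9]
pos 10 'd': at 1 ·f
pos 11 'c': at 2
pos 12 'c': at 3
pos 13 'a': at 10 ·f
pos 14 'b': at 11  → match P3@[14:14]
pos 15 'a': at 0 ·f
pos 16 'b': at 13  → match P3@[16:16]
pos 17 'b': at 13 ·f  → match P3@[17:17]
pos 18 'd': at 1 ·f
pos 19 'c': at 2
pos 20 'b': at 13 ·f  → match P3@[20:20]
pos 21 'b': at 13 ·f  → match P3@[21:21]
pos 22 'b': at 13 ·f  → match P3@[22:22]
pos 23 'c': at 14  → match P4@[22:23]
pos 24 'c': at 7 ·f
pos 25 'd': at 8
pos 26 'c': at 9  → match P1@[24:26]
pos 27 'a': at 10 ·f
pos 28 'b': at 11  → match P3@[28:28]
pos 29 'c': at 12  → match P2@[26:29],P4@[28:29]
pos 30 'd': at 8 ·f
pos 31 'c': at 9  → match P1@[29:31]
pos 32 'a': at 10 ·f
pos 33 'c': at 7 ·f
pos 34 'd': at 8
pos 35 'c': at 9  → match P1@[33:35]
pos 36 'c': at 3 ·f
pos 37 'd': at 4
pos 38 'b': at 5  → match P3@[38:38]
pos 39 'd': at 6  → match P0@[34:39]
pos 40 'd': at 1 ·f
pos 41 'c': at 2
pos 42 'd': at 8 ·f
pos 43 'c': at 9  → match P1@[41:43]
pos 44 'c': at 3 ·f
pos 45 'd': at 4
pos 46 'c': at 9 ·f  → match P1@[44:46]
pos 47 'c': at 3 ·f
pos 48 'd': at 4
pos 49 'c': at 9 ·f  → match P1@[47:49]
pos 50 'd': at 8 ·f
pos 51 'b': at 13 ·f  → match P3@[51:51]
pos 52 'c': at 14  → match P4@[51:52]
pos 53 'a': at 10 ·f
pos 54 'a': at 0 ·f
pos 55 'b': at 13  → match P3@[55:55]
pos 56 'b': at 13 ·f  → match P3@[56:56]
pos 57 'a': at 0 ·f
pos 58 'c': at 7
pos 59 'c': at 7 ·f
pos 60 'a': at 10
pos 61 'b': at 11  → match P3@[61:61]
pos 62 'c': at 12  → match P2@[59:62],P4@[61:62]
pos 63 'd': at 8 ·f
pos 64 'a': at 0 ·f
pos 65 'a': at 0
pos 66 'b': at 13  → match P3@[66:66]
pos 67 'c': at 14  → match P4@[66:67]
pos 68 'd': at 8 ·f

Matches: [[8,3],[9,0],[14,3],[16,3],[17,3],[20,3],[21,3],[22,3],[23,4],[26,1],[28,3],[29,2],[29,4],[31,1],[35,1],[38,3],[39,0],[43,1],[46,1],[49,1],[51,3],[52,4],[55,3],[56,3],[61,3],[62,2],[62,4],[66,3],[67,4]]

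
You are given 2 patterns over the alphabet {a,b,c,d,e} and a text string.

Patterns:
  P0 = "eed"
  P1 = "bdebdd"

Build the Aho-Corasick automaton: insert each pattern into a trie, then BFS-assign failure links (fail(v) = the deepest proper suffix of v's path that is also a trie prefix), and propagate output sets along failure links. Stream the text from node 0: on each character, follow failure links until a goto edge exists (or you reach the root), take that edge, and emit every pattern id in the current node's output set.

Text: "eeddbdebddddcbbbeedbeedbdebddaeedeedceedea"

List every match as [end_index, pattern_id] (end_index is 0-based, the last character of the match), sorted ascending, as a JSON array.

Construct AC machine:
Trie nodes:
  n0 'ε': b→4 e→1
  n1 'e': e→2
  n2 'ee': d→3
  n3 'eed': ·  [P0 ends]
  n4 'b': d→5
  n5 'bd': e→6
  n6 'bde': b→7
  n7 'bdeb': d→8
  n8 'bdebd': d→9
  n9 'bdebdd': ·  [P1 ends]

BFS fail/out derivation:
  n1('e'): parent n0 fail=0; on 'e' 0 → fail=0;  out ∅∪∅=∅
  n4('b'): parent n0 fail=0; on 'b' 0 → fail=0;  out ∅∪∅=∅
  n2('ee'): parent n1 fail=0; on 'e' 0 → fail=1;  out ∅∪∅=∅
  n5('bd'): parent n4 fail=0; on 'd' 0 → fail=0;  out ∅∪∅=∅
  n3('eed'): parent n2 fail=1; on 'd' 1→0 → fail=0;  out {0}∪∅={0}
  n6('bde'): parent n5 fail=0; on 'e' 0 → fail=1;  out ∅∪∅=∅
  n7('bdeb'): parent n6 fail=1; on 'b' 1→0 → fail=4;  out ∅∪∅=∅
  n8('bdebd'): parent n7 fail=4; on 'd' 4 → fail=5;  out ∅∪∅=∅
  n9('bdebdd'): parent n8 fail=5; on 'd' 5→0 → fail=0;  out {1}∪∅={1}

Scan:
i=0 'e': node 0→1
i=1 'e': node 1→2
i=2 'd': node 2→3  → match P0@[0:2]
i=3 'd': node 3→0 (via fail)
i=4 'b': node 0→4
i=5 'd': node 4→5
i=6 'e': node 5→6
i=7 'b': node 6→7
i=8 'd': node 7→8
i=9 'd': node 8→9  → match P1@[4:9]
i=10 'd': node 9→0 (via fail)
i=11 'd': node 0→0
i=12 'c': node 0→0
i=13 'b': node 0→4
i=14 'b': node 4→4 (via fail)
i=15 'b': node 4→4 (via fail)
i=16 'e': node 4→1 (via fail)
i=17 'e': node 1→2
i=18 'd': node 2→3  → match P0@[16:18]
i=19 'b': node 3→4 (via fail)
i=20 'e': node 4→1 (via fail)
i=21 'e': node 1→2
i=22 'd': node 2→3  → match P0@[20:22]
i=23 'b': node 3→4 (via fail)
i=24 'd': node 4→5
i=25 'e': node 5→6
i=26 'b': node 6→7
i=27 'd': node 7→8
i=28 'd': node 8→9  → match P1@[23:28]
i=29 'a': node 9→0 (via fail)
i=30 'e': node 0→1
i=31 'e': node 1→2
i=32 'd': node 2→3  → match P0@[30:32]
i=33 'e': node 3→1 (via fail)
i=34 'e': node 1→2
i=35 'd': node 2→3  → match P0@[33:35]
i=36 'c': node 3→0 (via fail)
i=37 'e': node 0→1
i=38 'e': node 1→2
i=39 'd': node 2→3  → match P0@[37:39]
i=40 'e': node 3→1 (via fail)
i=41 'a': node 1→0 (via fail)

Matches: [[2,0],[9,1],[18,0],[22,0],[28,1],[32,0],[35,0],[39,0]]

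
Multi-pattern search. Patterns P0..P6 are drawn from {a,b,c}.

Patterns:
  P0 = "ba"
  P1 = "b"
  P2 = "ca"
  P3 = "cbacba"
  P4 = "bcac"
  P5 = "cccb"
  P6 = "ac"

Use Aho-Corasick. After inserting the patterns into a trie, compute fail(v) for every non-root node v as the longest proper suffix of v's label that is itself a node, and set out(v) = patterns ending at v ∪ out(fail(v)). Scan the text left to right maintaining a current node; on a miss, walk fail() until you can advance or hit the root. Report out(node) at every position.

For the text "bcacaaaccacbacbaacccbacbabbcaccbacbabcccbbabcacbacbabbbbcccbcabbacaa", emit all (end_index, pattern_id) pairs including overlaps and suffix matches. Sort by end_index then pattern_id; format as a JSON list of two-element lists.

Construct AC machine:
Trie (insert patterns):
  n0 'ε': a→16 b→1 c→3
  n1 'b': a→2 c→10  ←P1
  n2 'ba': ·  ←P0
  n3 'c': a→4 b→5 c→13
  n4 'ca': ·  ←P2
  n5 'cb': a→6
  n6 'cba': c→7
  n7 'cbac': b→8
  n8 'cbacb': a→9
  n9 'cbacba': ·  ←P3
  n10 'bc': a→11
  n11 'bca': c→12
  n12 'bcac': ·  ←P4
  n13 'cc': c→14
  n14 'ccc': b→15
  n15 'cccb': ·  ←P5
  n16 'a': c→17
  n17 'ac': ·  ←P6

BFS fail/out derivation:
  fail(1) 'b': from fail(0)=0 chase 'b': 0 ⇒ 0;  out={1}∪out(0)={1}
  fail(3) 'c': from fail(0)=0 chase 'c': 0 ⇒ 0;  out=∅∪out(0)=∅
  fail(16) 'a': from fail(0)=0 chase 'a': 0 ⇒ 0;  out=∅∪out(0)=∅
  fail(2) 'ba': from fail(1)=0 chase 'a': 0 ⇒ 16;  out={0}∪out(16)={0}
  fail(4) 'ca': from fail(3)=0 chase 'a': 0 ⇒ 16;  out={2}∪out(16)={2}
  fail(5) 'cb': from fail(3)=0 chase 'b': 0 ⇒ 1;  out=∅∪out(1)={1}
  fail(10) 'bc': from fail(1)=0 chase 'c': 0 ⇒ 3;  out=∅∪out(3)=∅
  fail(13) 'cc': from fail(3)=0 chase 'c': 0 ⇒ 3;  out=∅∪out(3)=∅
  fail(17) 'ac': from fail(16)=0 chase 'c': 0 ⇒ 3;  out={6}∪out(3)={6}
  fail(6) 'cba': from fail(5)=1 chase 'a': 1 ⇒ 2;  out=∅∪out(2)={0}
  fail(11) 'bca': from fail(10)=3 chase 'a': 3 ⇒ 4;  out=∅∪out(4)={2}
  fail(14) 'ccc': from fail(13)=3 chase 'c': 3 ⇒ 13;  out=∅∪out(13)=∅
  fail(7) 'cbac': from fail(6)=2 chase 'c': 2→16 ⇒ 17;  out=∅∪out(17)={6}
  fail(12) 'bcac': from fail(11)=4 chase 'c': 4→16 ⇒ 17;  out={4}∪out(17)={4,6}
  fail(15) 'cccb': from fail(14)=13 chase 'b': 13→3 ⇒ 5;  out={5}∪out(5)={1,5}
  fail(8) 'cbacb': from fail(7)=17 chase 'b': 17→3 ⇒ 5;  out=∅∪out(5)={1}
  fail(9) 'cbacba': from fail(8)=5 chase 'a': 5 ⇒ 6;  out={3}∪out(6)={0,3}

Run:
i=0 'b': node 0→1  ** P1@[0:0]
i=1 'c': node 1→10
i=2 'a': node 10→11  ** P2@[1:2]
i=3 'c': node 11→12  ** P4@[0:3],P6@[2:3]
i=4 'a': node 12→4 (via fail)  ** P2@[3:4]
i=5 'a': node 4→16 (via fail)
i=6 'a': node 16→16 (via fail)
i=7 'c': node 16→17  ** P6@[6:7]
i=8 'c': node 17→13 (via fail)
i=9 'a': node 13→4 (via fail)  ** P2@[8:9]
i=10 'c': node 4→17 (via fail)  ** P6@[9:10]
i=11 'b': node 17→5 (via fail)  ** P1@[11:11]
i=12 'a': node 5→6  ** P0@[11:12]
i=13 'c': node 6→7  ** P6@[12:13]
i=14 'b': node 7→8  ** P1@[14:14]
i=15 'a': node 8→9  ** P0@[14:15],P3@[10:15]
i=16 'a': node 9→16 (via fail)
i=17 'c': node 16→17  ** P6@[16:17]
i=18 'c': node 17→13 (via fail)
i=19 'c': node 13→14
i=20 'b': node 14→15  ** P1@[20:20],P5@[17:20]
i=21 'a': node 15→6 (via fail)  ** P0@[20:21]
i=22 'c': node 6→7  ** P6@[21:22]
i=23 'b': node 7→8  ** P1@[23:23]
i=24 'a': node 8→9  ** P0@[23:24],P3@[19:24]
i=25 'b': node 9→1 (via fail)  ** P1@[25:25]
i=26 'b': node 1→1 (via fail)  ** P1@[26:26]
i=27 'c': node 1→10
i=28 'a': node 10→11  ** P2@[27:28]
i=29 'c': node 11→12  ** P4@[26:29],P6@[28:29]
i=30 'c': node 12→13 (via fail)
i=31 'b': node 13→5 (via fail)  ** P1@[31:31]
i=32 'a': node 5→6  ** P0@[31:32]
i=33 'c': node 6→7  ** P6@[32:33]
i=34 'b': node 7→8  ** P1@[34:34]
i=35 'a': node 8→9  ** P0@[34:35],P3@[30:35]
i=36 'b': node 9→1 (via fail)  ** P1@[36:36]
i=37 'c': node 1→10
i=38 'c': node 10→13 (via fail)
i=39 'c': node 13→14
i=40 'b': node 14→15  ** P1@[40:40],P5@[37:40]
i=41 'b': node 15→1 (via fail)  ** P1@[41:41]
i=42 'a': node 1→2  ** P0@[41:42]
i=43 'b': node 2→1 (via fail)  ** P1@[43:43]
i=44 'c': node 1→10
i=45 'a': node 10→11  ** P2@[44:45]
i=46 'c': node 11→12  ** P4@[43:46],P6@[45:46]
i=47 'b': node 12→5 (via fail)  ** P1@[47:47]
i=48 'a': node 5→6  ** P0@[47:48]
i=49 'c': node 6→7  ** P6@[48:49]
i=50 'b': node 7→8  ** P1@[50:50]
i=51 'a': node 8→9  ** P0@[50:51],P3@[46:51]
i=52 'b': node 9→1 (via fail)  ** P1@[52:52]
i=53 'b': node 1→1 (via fail)  ** P1@[53:53]
i=54 'b': node 1→1 (via fail)  ** P1@[54:54]
i=55 'b': node 1→1 (via fail)  ** P1@[55:55]
i=56 'c': node 1→10
i=57 'c': node 10→13 (via fail)
i=58 'c': node 13→14
i=59 'b': node 14→15  ** P1@[59:59],P5@[56:59]
i=60 'c': node 15→10 (via fail)
i=61 'a': node 10→11  ** P2@[60:61]
i=62 'b': node 11→1 (via fail)  ** P1@[62:62]
i=63 'b': node 1→1 (via fail)  ** P1@[63:63]
i=64 'a': node 1→2  ** P0@[63:64]
i=65 'c': node 2→17 (via fail)  ** P6@[64:65]
i=66 'a': node 17→4 (via fail)  ** P2@[65:66]
i=67 'a': node 4→16 (via fail)

All matches (sorted): [[0,1],[2,2],[3,4],[3,6],[4,2],[7,6],[9,2],[10,6],[11,1],[12,0],[13,6],[14,1],[15,0],[15,3],[17,6],[20,1],[20,5],[21,0],[22,6],[23,1],[24,0],[24,3],[25,1],[26,1],[28,2],[29,4],[29,6],[31,1],[32,0],[33,6],[34,1],[35,0],[35,3],[36,1],[40,1],[40,5],[41,1],[42,0],[43,1],[45,2],[46,4],[46,6],[47,1],[48,0],[49,6],[50,1],[51,0],[51,3],[52,1],[53,1],[54,1],[55,1],[59,1],[59,5],[61,2],[62,1],[63,1],[64,0],[65,6],[66,2]]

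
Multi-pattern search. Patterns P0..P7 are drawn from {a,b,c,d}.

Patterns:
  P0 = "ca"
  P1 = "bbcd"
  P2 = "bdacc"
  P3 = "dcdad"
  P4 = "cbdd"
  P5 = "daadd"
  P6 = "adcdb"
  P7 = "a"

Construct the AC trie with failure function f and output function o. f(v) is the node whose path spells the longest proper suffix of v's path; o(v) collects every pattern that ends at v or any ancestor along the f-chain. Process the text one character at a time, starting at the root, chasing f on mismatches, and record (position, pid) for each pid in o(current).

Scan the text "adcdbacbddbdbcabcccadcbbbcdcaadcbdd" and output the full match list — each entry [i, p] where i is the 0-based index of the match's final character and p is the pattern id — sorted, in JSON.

Build:
Trie nodes:
  0='ε' goto a→23 b→3 c→1 d→11
  1='c' goto a→2 b→16
  2='ca' goto ·  [P0 ends]
  3='b' goto b→4 d→7
  4='bb' goto c→5
  5='bbc' goto d→6
  6='bbcd' goto ·  [P1 ends]
  7='bd' goto a→8
  8='bda' goto c→9
  9='bdac' goto c→10
  10='bdacc' goto ·  [P2 ends]
  11='d' goto a→19 c→12
  12='dc' goto d→13
  13='dcd' goto a→14
  14='dcda' goto d→15
  15='dcdad' goto ·  [P3 ends]
  16='cb' goto d→17
  17='cbd' goto d→18
  18='cbdd' goto ·  [P4 ends]
  19='da' goto a→20
  20='daa' goto d→21
  21='daad' goto d→22
  22='daadd' goto ·  [P5 ends]
  23='a' goto d→24  [P7 ends]
  24='ad' goto c→25
  25='adc' goto d→26
  26='adcd' goto b→27
  27='adcdb' goto ·  [P6 ends]

BFS fail/out derivation:
  fail(1) 'c': from fail(0)=0 chase 'c': 0 ⇒ 0;  out=∅∪out(0)=∅
  fail(3) 'b': from fail(0)=0 chase 'b': 0 ⇒ 0;  out=∅∪out(0)=∅
  fail(11) 'd': from fail(0)=0 chase 'd': 0 ⇒ 0;  out=∅∪out(0)=∅
  fail(23) 'a': from fail(0)=0 chase 'a': 0 ⇒ 0;  out={7}∪out(0)={7}
  fail(2) 'ca': from fail(1)=0 chase 'a': 0 ⇒ 23;  out={0}∪out(23)={0,7}
  fail(4) 'bb': from fail(3)=0 chase 'b': 0 ⇒ 3;  out=∅∪out(3)=∅
  fail(7) 'bd': from fail(3)=0 chase 'd': 0 ⇒ 11;  out=∅∪out(11)=∅
  fail(12) 'dc': from fail(11)=0 chase 'c': 0 ⇒ 1;  out=∅∪out(1)=∅
  fail(16) 'cb': from fail(1)=0 chase 'b': 0 ⇒ 3;  out=∅∪out(3)=∅
  fail(19) 'da': from fail(11)=0 chase 'a': 0 ⇒ 23;  out=∅∪out(23)={7}
  fail(24) 'ad': from fail(23)=0 chase 'd': 0 ⇒ 11;  out=∅∪out(11)=∅
  fail(5) 'bbc': from fail(4)=3 chase 'c': 3→0 ⇒ 1;  out=∅∪out(1)=∅
  fail(8) 'bda': from fail(7)=11 chase 'a': 11 ⇒ 19;  out=∅∪out(19)={7}
  fail(13) 'dcd': from fail(12)=1 chase 'd': 1→0 ⇒ 11;  out=∅∪out(11)=∅
  fail(17) 'cbd': from fail(16)=3 chase 'd': 3 ⇒ 7;  out=∅∪out(7)=∅
  fail(20) 'daa': from fail(19)=23 chase 'a': 23→0 ⇒ 23;  out=∅∪out(23)={7}
  fail(25) 'adc': from fail(24)=11 chase 'c': 11 ⇒ 12;  out=∅∪out(12)=∅
  fail(6) 'bbcd': from fail(5)=1 chase 'd': 1→0 ⇒ 11;  out={1}∪out(11)={1}
  fail(9) 'bdac': from fail(8)=19 chase 'c': 19→23→0 ⇒ 1;  out=∅∪out(1)=∅
  fail(14) 'dcda': from fail(13)=11 chase 'a': 11 ⇒ 19;  out=∅∪out(19)={7}
  fail(18) 'cbdd': from fail(17)=7 chase 'd': 7→11→0 ⇒ 11;  out={4}∪out(11)={4}
  fail(21) 'daad': from fail(20)=23 chase 'd': 23 ⇒ 24;  out=∅∪out(24)=∅
  fail(26) 'adcd': from fail(25)=12 chase 'd': 12 ⇒ 13;  out=∅∪out(13)=∅
  fail(10) 'bdacc': from fail(9)=1 chase 'c': 1→0 ⇒ 1;  out={2}∪out(1)={2}
  fail(15) 'dcdad': from fail(14)=19 chase 'd': 19→23 ⇒ 24;  out={3}∪out(24)={3}
  fail(22) 'daadd': from fail(21)=24 chase 'd': 24→11→0 ⇒ 11;  out={5}∪out(11)={5}
  fail(27) 'adcdb': from fail(26)=13 chase 'b': 13→11→0 ⇒ 3;  out={6}∪out(3)={6}

Text stream:
pos 0 'a': at 23  → match P7@[0:0]
pos 1 'd': at 24
pos 2 'c': at 25
pos 3 'd': at 26
pos 4 'b': at 27  → match P6@[0:4]
pos 5 'a': at 23 ·f  → match P7@[5:5]
pos 6 'c': at 1 ·f
pos 7 'b': at 16
pos 8 'd': at 17
pos 9 'd': at 18  → match P4@[6:9]
pos 10 'b': at 3 ·f
pos 11 'd': at 7
pos 12 'b': at 3 ·f
pos 13 'c': at 1 ·f
pos 14 'a': at 2  → match P0@[13:14],P7@[14:14]
pos 15 'b': at 3 ·f
pos 16 'c': at 1 ·f
pos 17 'c': at 1 ·f
pos 18 'c': at 1 ·f
pos 19 'a': at 2  → match P0@[18:19],P7@[19:19]
pos 20 'd': at 24 ·f
pos 21 'c': at 25
pos 22 'b': at 16 ·f
pos 23 'b': at 4 ·f
pos 24 'b': at 4 ·f
pos 25 'c': at 5
pos 26 'd': at 6  → match P1@[23:26]
pos 27 'c': at 12 ·f
pos 28 'a': at 2 ·f  → match P0@[27:28],P7@[28:28]
pos 29 'a': at 23 ·f  → match P7@[29:29]
pos 30 'd': at 24
pos 31 'c': at 25
pos 32 'b': at 16 ·f
pos 33 'd': at 17
pos 34 'd': at 18  → match P4@[31:34]

All matches (sorted): [[0,7],[4,6],[5,7],[9,4],[14,0],[14,7],[19,0],[19,7],[26,1],[28,0],[28,7],[29,7],[34,4]]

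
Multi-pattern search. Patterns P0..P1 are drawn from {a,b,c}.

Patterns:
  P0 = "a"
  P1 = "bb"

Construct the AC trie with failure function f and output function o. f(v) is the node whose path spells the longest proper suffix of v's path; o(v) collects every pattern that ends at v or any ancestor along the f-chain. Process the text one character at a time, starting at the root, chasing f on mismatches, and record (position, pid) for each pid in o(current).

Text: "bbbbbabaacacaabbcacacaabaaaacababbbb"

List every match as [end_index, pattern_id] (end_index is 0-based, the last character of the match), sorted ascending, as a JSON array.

Build automaton:
Trie (insert patterns):
  0='ε' goto a→1 b→2
  1='a' goto ·  ←P0
  2='b' goto b→3
  3='bb' goto ·  ←P1

Failure links (BFS by depth):
  fail(1) 'a': from fail(0)=0 chase 'a': 0 ⇒ 0;  out={0}∪out(0)={0}
  fail(2) 'b': from fail(0)=0 chase 'b': 0 ⇒ 0;  out=∅∪out(0)=∅
  fail(3) 'bb': from fail(2)=0 chase 'b': 0 ⇒ 2;  out={1}∪out(2)={1}

Text stream:
pos 0 'b': at 2
pos 1 'b': at 3  emit P1@[0:1]
pos 2 'b': at 3 (via fail)  emit P1@[1:2]
pos 3 'b': at 3 (via fail)  emit P1@[2:3]
pos 4 'b': at 3 (via fail)  emit P1@[3:4]
pos 5 'a': at 1 (via fail)  emit P0@[5:5]
pos 6 'b': at 2 (via fail)
pos 7 'a': at 1 (via fail)  emit P0@[7:7]
pos 8 'a': at 1 (via fail)  emit P0@[8:8]
pos 9 'c': at 0 (via fail)
pos 10 'a': at 1  emit P0@[10:10]
pos 11 'c': at 0 (via fail)
pos 12 'a': at 1  emit P0@[12:12]
pos 13 'a': at 1 (via fail)  emit P0@[13:13]
pos 14 'b': at 2 (via fail)
pos 15 'b': at 3  emit P1@[14:15]
pos 16 'c': at 0 (via fail)
pos 17 'a': at 1  emit P0@[17:17]
pos 18 'c': at 0 (via fail)
pos 19 'a': at 1  emit P0@[19:19]
pos 20 'c': at 0 (via fail)
pos 21 'a': at 1  emit P0@[21:21]
pos 22 'a': at 1 (via fail)  emit P0@[22:22]
pos 23 'b': at 2 (via fail)
pos 24 'a': at 1 (via fail)  emit P0@[24:24]
pos 25 'a': at 1 (via fail)  emit P0@[25:25]
pos 26 'a': at 1 (via fail)  emit P0@[26:26]
pos 27 'a': at 1 (via fail)  emit P0@[27:27]
pos 28 'c': at 0 (via fail)
pos 29 'a': at 1  emit P0@[29:29]
pos 30 'b': at 2 (via fail)
pos 31 'a': at 1 (via fail)  emit P0@[31:31]
pos 32 'b': at 2 (via fail)
pos 33 'b': at 3  emit P1@[32:33]
pos 34 'b': at 3 (via fail)  emit P1@[33:34]
pos 35 'b': at 3 (via fail)  emit P1@[34:35]

Result: [[1,1],[2,1],[3,1],[4,1],[5,0],[7,0],[8,0],[10,0],[12,0],[13,0],[15,1],[17,0],[19,0],[21,0],[22,0],[24,0],[25,0],[26,0],[27,0],[29,0],[31,0],[33,1],[34,1],[35,1]]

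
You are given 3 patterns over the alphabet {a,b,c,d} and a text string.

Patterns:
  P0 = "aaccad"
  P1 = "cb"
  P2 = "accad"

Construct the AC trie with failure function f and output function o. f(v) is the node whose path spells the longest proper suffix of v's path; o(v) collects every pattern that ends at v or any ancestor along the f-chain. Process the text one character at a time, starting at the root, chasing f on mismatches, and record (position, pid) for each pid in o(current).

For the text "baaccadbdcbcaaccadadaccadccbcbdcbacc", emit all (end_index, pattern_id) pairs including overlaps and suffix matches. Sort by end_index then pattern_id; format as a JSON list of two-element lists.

Build automaton:
Trie nodes:
  0='ε' goto a→1 c→7
  1='a' goto a→2 c→9
  2='aa' goto c→3
  3='aac' goto c→4
  4='aacc' goto a→5
  5='aacca' goto d→6
  6='aaccad' goto ·  [P0 ends]
  7='c' goto b→8
  8='cb' goto ·  [P1 ends]
  9='ac' goto c→10
  10='acc' goto a→11
  11='acca' goto d→12
  12='accad' goto ·  [P2 ends]

Failure links (BFS by depth):
  fail(1) 'a': from fail(0)=0 chase 'a': 0 ⇒ 0;  out=∅∪out(0)=∅
  fail(7) 'c': from fail(0)=0 chase 'c': 0 ⇒ 0;  out=∅∪out(0)=∅
  fail(2) 'aa': from fail(1)=0 chase 'a': 0 ⇒ 1;  out=∅∪out(1)=∅
  fail(8) 'cb': from fail(7)=0 chase 'b': 0 ⇒ 0;  out={1}∪out(0)={1}
  fail(9) 'ac': from fail(1)=0 chase 'c': 0 ⇒ 7;  out=∅∪out(7)=∅
  fail(3) 'aac': from fail(2)=1 chase 'c': 1 ⇒ 9;  out=∅∪out(9)=∅
  fail(10) 'acc': from fail(9)=7 chase 'c': 7→0 ⇒ 7;  out=∅∪out(7)=∅
  fail(4) 'aacc': from fail(3)=9 chase 'c': 9 ⇒ 10;  out=∅∪out(10)=∅
  fail(11) 'acca': from fail(10)=7 chase 'a': 7→0 ⇒ 1;  out=∅∪out(1)=∅
  fail(5) 'aacca': from fail(4)=10 chase 'a': 10 ⇒ 11;  out=∅∪out(11)=∅
  fail(12) 'accad': from fail(11)=1 chase 'd': 1→0 ⇒ 0;  out={2}∪out(0)={2}
  fail(6) 'aaccad': from fail(5)=11 chase 'd': 11 ⇒ 12;  out={0}∪out(12)={0,2}

Text stream:
[0] read 'b'  n0⇒n0
[1] read 'a'  n0⇒n1
[2] read 'a'  n1⇒n2
[3] read 'c'  n2⇒n3
[4] read 'c'  n3⇒n4
[5] read 'a'  n4⇒n5
[6] read 'd'  n5⇒n6  ** P0@[1:6],P2@[2:6]
[7] read 'b'  n6⇒n0 ·f
[8] read 'd'  n0⇒n0
[9] read 'c'  n0⇒n7
[10] read 'b'  n7⇒n8  ** P1@[9:10]
[11] read 'c'  n8⇒n7 ·f
[12] read 'a'  n7⇒n1 ·f
[13] read 'a'  n1⇒n2
[14] read 'c'  n2⇒n3
[15] read 'c'  n3⇒n4
[16] read 'a'  n4⇒n5
[17] read 'd'  n5⇒n6  ** P0@[12:17],P2@[13:17]
[18] read 'a'  n6⇒n1 ·f
[19] read 'd'  n1⇒n0 ·f
[20] read 'a'  n0⇒n1
[21] read 'c'  n1⇒n9
[22] read 'c'  n9⇒n10
[23] read 'a'  n10⇒n11
[24] read 'd'  n11⇒n12  ** P2@[20:24]
[25] read 'c'  n12⇒n7 ·f
[26] read 'c'  n7⇒n7 ·f
[27] read 'b'  n7⇒n8  ** P1@[26:27]
[28] read 'c'  n8⇒n7 ·f
[29] read 'b'  n7⇒n8  ** P1@[28:29]
[30] read 'd'  n8⇒n0 ·f
[31] read 'c'  n0⇒n7
[32] read 'b'  n7⇒n8  ** P1@[31:32]
[33] read 'a'  n8⇒n1 ·f
[34] read 'c'  n1⇒n9
[35] read 'c'  n9⇒n10

All matches (sorted): [[6,0],[6,2],[10,1],[17,0],[17,2],[24,2],[27,1],[29,1],[32,1]]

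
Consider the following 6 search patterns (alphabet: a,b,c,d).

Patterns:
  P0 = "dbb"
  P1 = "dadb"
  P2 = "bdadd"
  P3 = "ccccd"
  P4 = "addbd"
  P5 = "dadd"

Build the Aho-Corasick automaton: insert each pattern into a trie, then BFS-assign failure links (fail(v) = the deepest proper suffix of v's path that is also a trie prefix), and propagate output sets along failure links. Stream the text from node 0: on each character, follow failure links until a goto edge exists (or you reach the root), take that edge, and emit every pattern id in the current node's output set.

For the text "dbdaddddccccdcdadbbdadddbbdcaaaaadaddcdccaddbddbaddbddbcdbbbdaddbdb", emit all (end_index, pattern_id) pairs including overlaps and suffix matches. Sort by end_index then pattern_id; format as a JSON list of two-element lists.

Build:
Trie nodes:
  0='ε' goto a→17 b→7 c→12 d→1
  1='d' goto a→4 b→2
  2='db' goto b→3
  3='dbb' goto ·  ←P0
  4='da' goto d→5
  5='dad' goto b→6 d→22
  6='dadb' goto ·  ←P1
  7='b' goto d→8
  8='bd' goto a→9
  9='bda' goto d→10
  10='bdad' goto d→11
  11='bdadd' goto ·  ←P2
  12='c' goto c→13
  13='cc' goto c→14
  14='ccc' goto c→15
  15='cccc' goto d→16
  16='ccccd' goto ·  ←P3
  17='a' goto d→18
  18='ad' goto d→19
  19='add' goto b→20
  20='addb' goto d→21
  21='addbd' goto ·  ←P4
  22='dadd' goto ·  ←P5

BFS fail/out derivation:
  fail(1) 'd': from fail(0)=0 chase 'd': 0 ⇒ 0;  out=∅∪out(0)=∅
  fail(7) 'b': from fail(0)=0 chase 'b': 0 ⇒ 0;  out=∅∪out(0)=∅
  fail(12) 'c': from fail(0)=0 chase 'c': 0 ⇒ 0;  out=∅∪out(0)=∅
  fail(17) 'a': from fail(0)=0 chase 'a': 0 ⇒ 0;  out=∅∪out(0)=∅
  fail(2) 'db': from fail(1)=0 chase 'b': 0 ⇒ 7;  out=∅∪out(7)=∅
  fail(4) 'da': from fail(1)=0 chase 'a': 0 ⇒ 17;  out=∅∪out(17)=∅
  fail(8) 'bd': from fail(7)=0 chase 'd': 0 ⇒ 1;  out=∅∪out(1)=∅
  fail(13) 'cc': from fail(12)=0 chase 'c': 0 ⇒ 12;  out=∅∪out(12)=∅
  fail(18) 'ad': from fail(17)=0 chase 'd': 0 ⇒ 1;  out=∅∪out(1)=∅
  fail(3) 'dbb': from fail(2)=7 chase 'b': 7→0 ⇒ 7;  out={0}∪out(7)={0}
  fail(5) 'dad': from fail(4)=17 chase 'd': 17 ⇒ 18;  out=∅∪out(18)=∅
  fail(9) 'bda': from fail(8)=1 chase 'a': 1 ⇒ 4;  out=∅∪out(4)=∅
  fail(14) 'ccc': from fail(13)=12 chase 'c': 12 ⇒ 13;  out=∅∪out(13)=∅
  fail(19) 'add': from fail(18)=1 chase 'd': 1→0 ⇒ 1;  out=∅∪out(1)=∅
  fail(6) 'dadb': from fail(5)=18 chase 'b': 18→1 ⇒ 2;  out={1}∪out(2)={1}
  fail(10) 'bdad': from fail(9)=4 chase 'd': 4 ⇒ 5;  out=∅∪out(5)=∅
  fail(15) 'cccc': from fail(14)=13 chase 'c': 13 ⇒ 14;  out=∅∪out(14)=∅
  fail(20) 'addb': from fail(19)=1 chase 'b': 1 ⇒ 2;  out=∅∪out(2)=∅
  fail(22) 'dadd': from fail(5)=18 chase 'd': 18 ⇒ 19;  out={5}∪out(19)={5}
  fail(11) 'bdadd': from fail(10)=5 chase 'd': 5 ⇒ 22;  out={2}∪out(22)={2,5}
  fail(16) 'ccccd': from fail(15)=14 chase 'd': 14→13→12→0 ⇒ 1;  out={3}∪out(1)={3}
  fail(21) 'addbd': from fail(20)=2 chase 'd': 2→7 ⇒ 8;  out={4}∪out(8)={4}

Scan:
pos 0 'd': at 1
pos 1 'b': at 2
pos 2 'd': at 8 (via fail)
pos 3 'a': at 9
pos 4 'd': at 10
pos 5 'd': at 11  → match P2@[1:5],P5@[2:5]
pos 6 'd': at 1 (via fail)
pos 7 'd': at 1 (via fail)
pos 8 'c': at 12 (via fail)
pos 9 'c': at 13
pos 10 'c': at 14
pos 11 'c': at 15
pos 12 'd': at 16  → match P3@[8:12]
pos 13 'c': at 12 (via fail)
pos 14 'd': at 1 (via fail)
pos 15 'a': at 4
pos 16 'd': at 5
pos 17 'b': at 6  → match P1@[14:17]
pos 18 'b': at 3 (via fail)  → match P0@[16:18]
pos 19 'd': at 8 (via fail)
pos 20 'a': at 9
pos 21 'd': at 10
pos 22 'd': at 11  → match P2@[18:22],P5@[19:22]
pos 23 'd': at 1 (via fail)
pos 24 'b': at 2
pos 25 'b': at 3  → match P0@[23:25]
pos 26 'd': at 8 (via fail)
pos 27 'c': at 12 (via fail)
pos 28 'a': at 17 (via fail)
pos 29 'a': at 17 (via fail)
pos 30 'a': at 17 (via fail)
pos 31 'a': at 17 (via fail)
pos 32 'a': at 17 (via fail)
pos 33 'd': at 18
pos 34 'a': at 4 (via fail)
pos 35 'd': at 5
pos 36 'd': at 22  → match P5@[33:36]
pos 37 'c': at 12 (via fail)
pos 38 'd': at 1 (via fail)
pos 39 'c': at 12 (via fail)
pos 40 'c': at 13
pos 41 'a': at 17 (via fail)
pos 42 'd': at 18
pos 43 'd': at 19
pos 44 'b': at 20
pos 45 'd': at 21  → match P4@[41:45]
pos 46 'd': at 1 (via fail)
pos 47 'b': at 2
pos 48 'a': at 17 (via fail)
pos 49 'd': at 18
pos 50 'd': at 19
pos 51 'b': at 20
pos 52 'd': at 21  → match P4@[48:52]
pos 53 'd': at 1 (via fail)
pos 54 'b': at 2
pos 55 'c': at 12 (via fail)
pos 56 'd': at 1 (via fail)
pos 57 'b': at 2
pos 58 'b': at 3  → match P0@[56:58]
pos 59 'b': at 7 (via fail)
pos 60 'd': at 8
pos 61 'a': at 9
pos 62 'd': at 10
pos 63 'd': at 11  → match P2@[59:63],P5@[60:63]
pos 64 'b': at 20 (via fail)
pos 65 'd': at 21  → match P4@[61:65]
pos 66 'b': at 2 (via fail)

Result: [[5,2],[5,5],[12,3],[17,1],[18,0],[22,2],[22,5],[25,0],[36,5],[45,4],[52,4],[58,0],[63,2],[63,5],[65,4]]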